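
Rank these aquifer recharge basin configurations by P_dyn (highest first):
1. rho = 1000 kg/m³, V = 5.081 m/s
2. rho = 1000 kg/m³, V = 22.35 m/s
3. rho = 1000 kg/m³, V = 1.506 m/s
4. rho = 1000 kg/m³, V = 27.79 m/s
Case 1: P_dyn = 12.91 kPa
Case 2: P_dyn = 249.8 kPa
Case 3: P_dyn = 1.134 kPa
Case 4: P_dyn = 386.1 kPa
Ranking (highest first): 4, 2, 1, 3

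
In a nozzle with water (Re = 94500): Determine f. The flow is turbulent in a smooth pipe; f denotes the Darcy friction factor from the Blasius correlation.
Formula: f = \frac{0.316}{Re^{0.25}}
f = 0.316/94500^0.25 = 0.01802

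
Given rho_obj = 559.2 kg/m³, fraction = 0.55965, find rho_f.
Formula: f_{sub} = \frac{\rho_{obj}}{\rho_f}
Substituting knowns: 0.55965 = 559.2/rho_f
Solving for rho_f: rho_f = 559.2/0.55965 = 999.2 kg/m³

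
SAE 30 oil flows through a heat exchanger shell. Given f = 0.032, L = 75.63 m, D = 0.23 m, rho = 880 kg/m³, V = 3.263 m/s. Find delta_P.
Formula: \Delta P = f \frac{L}{D} \frac{\rho V^2}{2}
delta_P = 0.032·(75.63/0.23)·0.5·880·3.263²/1000 = 49.3 kPa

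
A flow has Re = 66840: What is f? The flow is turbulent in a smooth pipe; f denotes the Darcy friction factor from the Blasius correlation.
Formula: f = \frac{0.316}{Re^{0.25}}
f = 0.316/66840^0.25 = 0.01965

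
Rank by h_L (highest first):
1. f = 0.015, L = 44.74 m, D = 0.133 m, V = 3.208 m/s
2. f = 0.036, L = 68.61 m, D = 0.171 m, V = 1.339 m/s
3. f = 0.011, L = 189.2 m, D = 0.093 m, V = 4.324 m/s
Case 1: h_L = 2.647 m
Case 2: h_L = 1.32 m
Case 3: h_L = 21.33 m
Ranking (highest first): 3, 1, 2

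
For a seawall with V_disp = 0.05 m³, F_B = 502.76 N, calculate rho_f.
Formula: F_B = \rho_f g V_{disp}
Substituting knowns: 502.76 = rho_f·9.81·0.05
Solving for rho_f: rho_f = 502.76/(9.81·0.05) = 1025 kg/m³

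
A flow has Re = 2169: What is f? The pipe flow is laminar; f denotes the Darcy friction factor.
Formula: f = \frac{64}{Re}
f = 64/2169 = 0.02951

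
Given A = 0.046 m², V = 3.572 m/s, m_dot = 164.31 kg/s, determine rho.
Formula: \dot{m} = \rho A V
Substituting knowns: 164.31 = rho·0.046·3.572
Solving for rho: rho = 164.31/(0.046·3.572) = 1000 kg/m³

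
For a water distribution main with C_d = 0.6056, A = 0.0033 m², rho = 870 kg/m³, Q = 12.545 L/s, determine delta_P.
Formula: Q = C_d A \sqrt{\frac{2 \Delta P}{\rho}}
Substituting knowns: 12.545 = 0.6056·0.0033·√(2·(delta_P·1000)/870)·1000
Solving for delta_P: delta_P = ((12.545/1000)/(0.6056·0.0033))²·870/2/1000 = 17.14 kPa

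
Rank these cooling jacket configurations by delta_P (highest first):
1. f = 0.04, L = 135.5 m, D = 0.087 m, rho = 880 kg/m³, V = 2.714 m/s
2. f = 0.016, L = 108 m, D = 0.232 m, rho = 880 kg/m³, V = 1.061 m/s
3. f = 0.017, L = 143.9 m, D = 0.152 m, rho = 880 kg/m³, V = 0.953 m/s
Case 1: delta_P = 201.9 kPa
Case 2: delta_P = 3.689 kPa
Case 3: delta_P = 6.431 kPa
Ranking (highest first): 1, 3, 2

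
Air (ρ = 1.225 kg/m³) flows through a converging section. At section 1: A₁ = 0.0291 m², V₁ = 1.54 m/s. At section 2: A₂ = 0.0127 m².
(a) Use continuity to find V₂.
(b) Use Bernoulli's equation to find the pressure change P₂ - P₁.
(a) Continuity: A₁V₁=A₂V₂ -> V₂=A₁V₁/A₂=0.0291*1.54/0.0127=3.53 m/s
(b) Bernoulli: P₂-P₁=0.5*rho*(V₁^2-V₂^2)/1000=0.5*1.225*(1.54^2-3.53^2)/1000=-0.00618 kPa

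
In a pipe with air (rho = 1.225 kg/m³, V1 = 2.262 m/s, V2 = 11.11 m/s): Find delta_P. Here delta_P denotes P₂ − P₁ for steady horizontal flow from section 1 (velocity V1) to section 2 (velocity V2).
Formula: \Delta P = \frac{1}{2} \rho (V_1^2 - V_2^2)
delta_P = 0.5·1.225·(2.262² − 11.11²)/1000 = -0.07247 kPa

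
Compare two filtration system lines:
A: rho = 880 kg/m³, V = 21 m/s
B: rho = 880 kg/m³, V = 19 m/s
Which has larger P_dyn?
P_dyn(A) = 194 kPa, P_dyn(B) = 158.8 kPa. Answer: A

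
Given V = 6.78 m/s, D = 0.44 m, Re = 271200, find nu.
Formula: Re = \frac{V D}{\nu}
Substituting knowns: 271200 = 6.78·0.44/nu
Solving for nu: nu = 6.78·0.44/271200 = 1.100e-05 m²/s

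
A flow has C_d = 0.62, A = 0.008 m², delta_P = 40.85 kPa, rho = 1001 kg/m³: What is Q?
Formula: Q = C_d A \sqrt{\frac{2 \Delta P}{\rho}}
Q = 0.62·0.008·√(2·(40.85·1000)/1001)·1000 = 44.81 L/s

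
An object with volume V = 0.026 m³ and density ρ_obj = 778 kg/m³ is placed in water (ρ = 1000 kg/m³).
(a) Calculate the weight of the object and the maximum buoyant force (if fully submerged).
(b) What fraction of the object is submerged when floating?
(a) W=rho_obj*g*V=778*9.81*0.026=198.4 N; F_B(max)=rho*g*V=1000*9.81*0.026=255.1 N
(b) Floating fraction=rho_obj/rho=778/1000=0.778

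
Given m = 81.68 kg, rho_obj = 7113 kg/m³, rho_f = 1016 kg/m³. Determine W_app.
Formula: W_{app} = mg\left(1 - \frac{\rho_f}{\rho_{obj}}\right)
W_app = 81.68·9.81·(1 − 1016/7113) = 686.8 N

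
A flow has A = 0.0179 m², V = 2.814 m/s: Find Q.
Formula: Q = A V
Q = 0.0179·2.814·1000 = 50.37 L/s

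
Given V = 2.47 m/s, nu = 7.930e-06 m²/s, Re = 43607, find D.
Formula: Re = \frac{V D}{\nu}
Substituting knowns: 43607 = 2.47·D/7.930e-06
Solving for D: D = 43607·7.930e-06/2.47 = 0.14 m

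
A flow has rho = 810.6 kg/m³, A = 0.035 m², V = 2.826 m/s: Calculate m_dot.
Formula: \dot{m} = \rho A V
m_dot = 810.6·0.035·2.826 = 80.18 kg/s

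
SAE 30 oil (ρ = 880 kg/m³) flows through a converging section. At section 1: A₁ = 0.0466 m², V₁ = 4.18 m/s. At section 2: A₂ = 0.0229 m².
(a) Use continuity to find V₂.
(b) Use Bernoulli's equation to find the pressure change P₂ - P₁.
(a) Continuity: A₁V₁=A₂V₂ -> V₂=A₁V₁/A₂=0.0466*4.18/0.0229=8.51 m/s
(b) Bernoulli: P₂-P₁=0.5*rho*(V₁^2-V₂^2)/1000=0.5*880*(4.18^2-8.51^2)/1000=-24.18 kPa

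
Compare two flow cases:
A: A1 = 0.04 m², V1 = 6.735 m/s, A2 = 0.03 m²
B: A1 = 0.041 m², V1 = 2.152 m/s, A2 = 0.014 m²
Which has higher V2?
V2(A) = 8.98 m/s, V2(B) = 6.302 m/s. Answer: A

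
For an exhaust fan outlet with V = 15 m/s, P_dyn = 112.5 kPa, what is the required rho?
Formula: P_{dyn} = \frac{1}{2} \rho V^2
Substituting knowns: 112.5 = 0.5·rho·15²/1000
Solving for rho: rho = 2·(112.5·1000)/15² = 1000 kg/m³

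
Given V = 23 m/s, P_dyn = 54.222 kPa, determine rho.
Formula: P_{dyn} = \frac{1}{2} \rho V^2
Substituting knowns: 54.222 = 0.5·rho·23²/1000
Solving for rho: rho = 2·(54.222·1000)/23² = 205 kg/m³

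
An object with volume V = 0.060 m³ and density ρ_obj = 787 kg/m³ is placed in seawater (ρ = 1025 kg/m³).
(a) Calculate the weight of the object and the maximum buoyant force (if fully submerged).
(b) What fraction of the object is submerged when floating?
(a) W=rho_obj*g*V=787*9.81*0.060=463.2 N; F_B(max)=rho*g*V=1025*9.81*0.060=603.3 N
(b) Floating fraction=rho_obj/rho=787/1025=0.768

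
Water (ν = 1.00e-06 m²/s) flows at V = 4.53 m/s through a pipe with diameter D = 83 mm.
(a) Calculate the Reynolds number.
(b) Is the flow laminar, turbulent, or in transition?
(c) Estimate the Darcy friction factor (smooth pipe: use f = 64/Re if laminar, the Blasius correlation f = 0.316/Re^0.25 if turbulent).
(a) Re = V·D/ν = 4.53·0.083/1.00e-06 = 375990
(b) Flow regime: turbulent (Re > 4000)
(c) Friction factor: f = 0.316/Re^0.25 = 0.316/375990^0.25 = 0.01276 (Blasius is strictly valid for Re ≲ 1e5; used here as the smooth-pipe estimate the problem specifies)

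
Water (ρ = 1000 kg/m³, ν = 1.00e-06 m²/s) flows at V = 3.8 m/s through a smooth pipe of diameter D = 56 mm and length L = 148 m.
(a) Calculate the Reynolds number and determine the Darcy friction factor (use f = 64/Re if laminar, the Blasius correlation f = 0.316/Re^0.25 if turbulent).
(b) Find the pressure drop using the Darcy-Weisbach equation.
(a) Re = V·D/ν = 3.8·0.056/1.00e-06 = 212800 → turbulent (Re > 4000); f = 0.316/Re^0.25 = 0.316/212800^0.25 = 0.014713 (Blasius is strictly valid for Re ≲ 1e5; used here as the smooth-pipe estimate the problem specifies)
(b) Darcy-Weisbach: ΔP = f·(L/D)·½ρV²/1000 = 0.014713·(148/0.056)·½·1000·3.8²/1000 = 280.7 kPa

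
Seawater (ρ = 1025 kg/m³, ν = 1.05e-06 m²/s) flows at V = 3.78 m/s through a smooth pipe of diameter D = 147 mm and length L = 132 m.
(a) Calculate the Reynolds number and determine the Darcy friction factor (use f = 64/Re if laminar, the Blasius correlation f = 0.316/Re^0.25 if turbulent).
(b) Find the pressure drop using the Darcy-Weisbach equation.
(a) Re = V·D/ν = 3.78·0.147/1.05e-06 = 529200 → turbulent (Re > 4000); f = 0.316/Re^0.25 = 0.316/529200^0.25 = 0.011716 (Blasius is strictly valid for Re ≲ 1e5; used here as the smooth-pipe estimate the problem specifies)
(b) Darcy-Weisbach: ΔP = f·(L/D)·½ρV²/1000 = 0.011716·(132/0.147)·½·1025·3.78²/1000 = 77.04 kPa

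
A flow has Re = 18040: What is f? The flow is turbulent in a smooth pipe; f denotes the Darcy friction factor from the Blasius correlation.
Formula: f = \frac{0.316}{Re^{0.25}}
f = 0.316/18040^0.25 = 0.02727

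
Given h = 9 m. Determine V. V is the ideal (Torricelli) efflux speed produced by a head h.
Formula: V = \sqrt{2 g h}
V = √(2·9.81·9) = 13.29 m/s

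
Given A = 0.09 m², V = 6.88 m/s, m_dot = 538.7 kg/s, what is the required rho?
Formula: \dot{m} = \rho A V
Substituting knowns: 538.7 = rho·0.09·6.88
Solving for rho: rho = 538.7/(0.09·6.88) = 870 kg/m³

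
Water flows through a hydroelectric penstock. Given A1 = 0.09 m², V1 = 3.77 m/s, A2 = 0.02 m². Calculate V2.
Formula: V_2 = \frac{A_1 V_1}{A_2}
V2 = 0.09·3.77/0.02 = 16.96 m/s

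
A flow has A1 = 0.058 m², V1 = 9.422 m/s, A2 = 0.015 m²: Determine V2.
Formula: V_2 = \frac{A_1 V_1}{A_2}
V2 = 0.058·9.422/0.015 = 36.43 m/s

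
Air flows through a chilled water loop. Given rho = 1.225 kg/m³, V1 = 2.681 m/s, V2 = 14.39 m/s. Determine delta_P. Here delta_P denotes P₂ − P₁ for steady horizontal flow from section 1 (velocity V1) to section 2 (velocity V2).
Formula: \Delta P = \frac{1}{2} \rho (V_1^2 - V_2^2)
delta_P = 0.5·1.225·(2.681² − 14.39²)/1000 = -0.1224 kPa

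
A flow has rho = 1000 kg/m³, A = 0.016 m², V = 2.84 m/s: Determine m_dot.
Formula: \dot{m} = \rho A V
m_dot = 1000·0.016·2.84 = 45.44 kg/s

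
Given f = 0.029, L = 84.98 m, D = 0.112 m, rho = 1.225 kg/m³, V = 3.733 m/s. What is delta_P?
Formula: \Delta P = f \frac{L}{D} \frac{\rho V^2}{2}
delta_P = 0.029·(84.98/0.112)·0.5·1.225·3.733²/1000 = 0.1878 kPa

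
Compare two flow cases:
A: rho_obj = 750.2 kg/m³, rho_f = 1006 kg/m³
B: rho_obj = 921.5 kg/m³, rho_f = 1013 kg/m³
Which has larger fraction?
fraction(A) = 0.7457, fraction(B) = 0.9097. Answer: B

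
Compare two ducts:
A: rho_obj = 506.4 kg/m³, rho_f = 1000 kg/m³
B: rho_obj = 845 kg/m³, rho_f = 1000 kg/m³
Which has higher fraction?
fraction(A) = 0.5064, fraction(B) = 0.845. Answer: B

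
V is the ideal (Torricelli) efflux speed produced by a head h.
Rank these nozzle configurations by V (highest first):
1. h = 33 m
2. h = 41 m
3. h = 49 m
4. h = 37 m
Case 1: V = 25.45 m/s
Case 2: V = 28.36 m/s
Case 3: V = 31.01 m/s
Case 4: V = 26.94 m/s
Ranking (highest first): 3, 2, 4, 1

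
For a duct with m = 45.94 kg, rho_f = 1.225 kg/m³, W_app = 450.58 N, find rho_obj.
Formula: W_{app} = mg\left(1 - \frac{\rho_f}{\rho_{obj}}\right)
Substituting knowns: 450.58 = 45.94·9.81·(1 − 1.225/rho_obj)
Solving for rho_obj: rho_obj = 1.225/(1 − 450.58/(45.94·9.81)) = 6040 kg/m³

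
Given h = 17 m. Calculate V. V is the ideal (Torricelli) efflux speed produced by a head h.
Formula: V = \sqrt{2 g h}
V = √(2·9.81·17) = 18.26 m/s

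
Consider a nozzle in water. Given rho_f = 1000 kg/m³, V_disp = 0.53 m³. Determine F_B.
Formula: F_B = \rho_f g V_{disp}
F_B = 1000·9.81·0.53 = 5199 N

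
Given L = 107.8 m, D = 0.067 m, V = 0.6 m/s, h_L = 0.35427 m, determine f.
Formula: h_L = f \frac{L}{D} \frac{V^2}{2g}
Substituting knowns: 0.35427 = f·(107.8/0.067)·0.6²/(2·9.81)
Solving for f: f = 0.35427·2·9.81/((107.8/0.067)·0.6²) = 0.012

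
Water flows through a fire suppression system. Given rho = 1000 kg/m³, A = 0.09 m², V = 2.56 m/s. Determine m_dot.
Formula: \dot{m} = \rho A V
m_dot = 1000·0.09·2.56 = 230.4 kg/s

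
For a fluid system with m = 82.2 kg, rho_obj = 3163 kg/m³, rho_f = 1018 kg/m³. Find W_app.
Formula: W_{app} = mg\left(1 - \frac{\rho_f}{\rho_{obj}}\right)
W_app = 82.2·9.81·(1 − 1018/3163) = 546.9 N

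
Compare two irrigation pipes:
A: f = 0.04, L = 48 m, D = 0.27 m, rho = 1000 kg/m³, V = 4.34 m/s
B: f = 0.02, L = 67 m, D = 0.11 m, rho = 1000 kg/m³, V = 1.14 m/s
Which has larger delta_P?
delta_P(A) = 66.97 kPa, delta_P(B) = 7.916 kPa. Answer: A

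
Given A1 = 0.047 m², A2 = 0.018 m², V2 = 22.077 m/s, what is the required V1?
Formula: V_2 = \frac{A_1 V_1}{A_2}
Substituting knowns: 22.077 = 0.047·V1/0.018
Solving for V1: V1 = 22.077·0.018/0.047 = 8.455 m/s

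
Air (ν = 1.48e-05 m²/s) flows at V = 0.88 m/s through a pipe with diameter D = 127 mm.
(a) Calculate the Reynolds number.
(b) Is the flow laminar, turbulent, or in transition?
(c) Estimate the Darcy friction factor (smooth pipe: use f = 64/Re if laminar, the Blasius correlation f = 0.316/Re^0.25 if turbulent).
(a) Re = V·D/ν = 0.88·0.127/1.48e-05 = 7551.4
(b) Flow regime: turbulent (Re > 4000)
(c) Friction factor: f = 0.316/Re^0.25 = 0.316/7551.4^0.25 = 0.0339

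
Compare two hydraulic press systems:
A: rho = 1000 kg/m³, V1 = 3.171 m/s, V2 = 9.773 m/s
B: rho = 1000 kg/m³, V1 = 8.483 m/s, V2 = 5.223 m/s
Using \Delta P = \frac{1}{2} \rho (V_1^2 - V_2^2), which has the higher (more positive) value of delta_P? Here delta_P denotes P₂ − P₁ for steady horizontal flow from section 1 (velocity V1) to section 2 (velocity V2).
delta_P(A) = -42.73 kPa, delta_P(B) = 22.34 kPa. Answer: B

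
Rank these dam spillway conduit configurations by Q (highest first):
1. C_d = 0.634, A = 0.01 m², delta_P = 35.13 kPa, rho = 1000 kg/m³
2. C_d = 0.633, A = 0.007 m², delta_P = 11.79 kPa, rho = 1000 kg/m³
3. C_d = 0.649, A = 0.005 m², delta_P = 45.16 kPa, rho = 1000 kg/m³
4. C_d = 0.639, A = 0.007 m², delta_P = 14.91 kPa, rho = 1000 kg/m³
Case 1: Q = 53.14 L/s
Case 2: Q = 21.52 L/s
Case 3: Q = 30.84 L/s
Case 4: Q = 24.43 L/s
Ranking (highest first): 1, 3, 4, 2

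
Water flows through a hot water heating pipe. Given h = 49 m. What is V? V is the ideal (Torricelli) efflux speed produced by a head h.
Formula: V = \sqrt{2 g h}
V = √(2·9.81·49) = 31.01 m/s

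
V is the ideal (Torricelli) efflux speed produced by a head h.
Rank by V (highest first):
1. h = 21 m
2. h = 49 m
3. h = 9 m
Case 1: V = 20.3 m/s
Case 2: V = 31.01 m/s
Case 3: V = 13.29 m/s
Ranking (highest first): 2, 1, 3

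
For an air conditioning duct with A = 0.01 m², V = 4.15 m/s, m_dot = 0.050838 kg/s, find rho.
Formula: \dot{m} = \rho A V
Substituting knowns: 0.050838 = rho·0.01·4.15
Solving for rho: rho = 0.050838/(0.01·4.15) = 1.225 kg/m³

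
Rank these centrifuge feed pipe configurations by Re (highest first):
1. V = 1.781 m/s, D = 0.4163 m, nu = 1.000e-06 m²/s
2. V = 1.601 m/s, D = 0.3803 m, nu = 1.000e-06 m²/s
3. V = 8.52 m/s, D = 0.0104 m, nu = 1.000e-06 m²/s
Case 1: Re = 741430
Case 2: Re = 608860
Case 3: Re = 88608
Ranking (highest first): 1, 2, 3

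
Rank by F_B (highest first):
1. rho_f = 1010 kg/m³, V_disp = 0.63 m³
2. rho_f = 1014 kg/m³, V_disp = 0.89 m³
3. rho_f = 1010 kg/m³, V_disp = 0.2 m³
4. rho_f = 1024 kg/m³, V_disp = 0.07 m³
Case 1: F_B = 6242 N
Case 2: F_B = 8853 N
Case 3: F_B = 1982 N
Case 4: F_B = 703.2 N
Ranking (highest first): 2, 1, 3, 4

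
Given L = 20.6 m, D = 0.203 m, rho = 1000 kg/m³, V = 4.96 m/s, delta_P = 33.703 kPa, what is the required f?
Formula: \Delta P = f \frac{L}{D} \frac{\rho V^2}{2}
Substituting knowns: 33.703 = f·(20.6/0.203)·0.5·1000·4.96²/1000
Solving for f: f = (33.703·1000)/((20.6/0.203)·0.5·1000·4.96²) = 0.027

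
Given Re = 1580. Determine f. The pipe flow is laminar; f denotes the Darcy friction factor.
Formula: f = \frac{64}{Re}
f = 64/1580 = 0.04051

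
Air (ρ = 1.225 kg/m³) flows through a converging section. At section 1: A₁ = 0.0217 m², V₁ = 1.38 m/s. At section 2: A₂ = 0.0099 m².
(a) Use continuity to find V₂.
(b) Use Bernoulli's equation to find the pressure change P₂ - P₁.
(a) Continuity: A₁V₁=A₂V₂ -> V₂=A₁V₁/A₂=0.0217*1.38/0.0099=3.02 m/s
(b) Bernoulli: P₂-P₁=0.5*rho*(V₁^2-V₂^2)/1000=0.5*1.225*(1.38^2-3.02^2)/1000=-0.00442 kPa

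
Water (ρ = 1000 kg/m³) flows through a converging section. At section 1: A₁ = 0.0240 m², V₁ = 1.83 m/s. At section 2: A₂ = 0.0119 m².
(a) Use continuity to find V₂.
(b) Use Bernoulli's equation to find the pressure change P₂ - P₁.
(a) Continuity: A₁V₁=A₂V₂ -> V₂=A₁V₁/A₂=0.0240*1.83/0.0119=3.69 m/s
(b) Bernoulli: P₂-P₁=0.5*rho*(V₁^2-V₂^2)/1000=0.5*1000*(1.83^2-3.69^2)/1000=-5.134 kPa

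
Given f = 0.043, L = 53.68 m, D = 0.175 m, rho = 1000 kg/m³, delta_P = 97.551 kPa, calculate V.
Formula: \Delta P = f \frac{L}{D} \frac{\rho V^2}{2}
Substituting knowns: 97.551 = 0.043·(53.68/0.175)·0.5·1000·V²/1000
Solving for V: V = √((97.551·1000)/(0.043·(53.68/0.175)·0.5·1000)) = 3.846 m/s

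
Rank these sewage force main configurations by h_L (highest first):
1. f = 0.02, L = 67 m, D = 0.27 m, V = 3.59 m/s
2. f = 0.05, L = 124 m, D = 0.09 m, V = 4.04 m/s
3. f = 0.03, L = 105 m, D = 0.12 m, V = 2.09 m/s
Case 1: h_L = 3.26 m
Case 2: h_L = 57.31 m
Case 3: h_L = 5.844 m
Ranking (highest first): 2, 3, 1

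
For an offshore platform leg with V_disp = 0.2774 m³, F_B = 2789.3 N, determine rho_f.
Formula: F_B = \rho_f g V_{disp}
Substituting knowns: 2789.3 = rho_f·9.81·0.2774
Solving for rho_f: rho_f = 2789.3/(9.81·0.2774) = 1025 kg/m³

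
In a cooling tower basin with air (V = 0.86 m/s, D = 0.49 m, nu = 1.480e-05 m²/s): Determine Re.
Formula: Re = \frac{V D}{\nu}
Re = 0.86·0.49/1.480e-05 = 28473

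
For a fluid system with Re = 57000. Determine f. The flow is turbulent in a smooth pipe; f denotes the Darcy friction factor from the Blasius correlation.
Formula: f = \frac{0.316}{Re^{0.25}}
f = 0.316/57000^0.25 = 0.02045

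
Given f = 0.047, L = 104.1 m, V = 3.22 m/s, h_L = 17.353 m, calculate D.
Formula: h_L = f \frac{L}{D} \frac{V^2}{2g}
Substituting knowns: 17.353 = 0.047·(104.1/D)·3.22²/(2·9.81)
Solving for D: D = 0.047·104.1·3.22²/(2·9.81·17.353) = 0.149 m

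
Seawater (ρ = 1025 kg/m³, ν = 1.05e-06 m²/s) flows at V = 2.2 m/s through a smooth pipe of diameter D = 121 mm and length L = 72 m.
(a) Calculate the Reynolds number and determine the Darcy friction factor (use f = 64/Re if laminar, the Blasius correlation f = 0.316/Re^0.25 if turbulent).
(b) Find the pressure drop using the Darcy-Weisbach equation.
(a) Re = V·D/ν = 2.2·0.121/1.05e-06 = 253520 → turbulent (Re > 4000); f = 0.316/Re^0.25 = 0.316/253520^0.25 = 0.014083 (Blasius is strictly valid for Re ≲ 1e5; used here as the smooth-pipe estimate the problem specifies)
(b) Darcy-Weisbach: ΔP = f·(L/D)·½ρV²/1000 = 0.014083·(72/0.121)·½·1025·2.2²/1000 = 20.79 kPa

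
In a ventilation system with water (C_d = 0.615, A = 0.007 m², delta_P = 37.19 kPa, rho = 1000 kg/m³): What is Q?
Formula: Q = C_d A \sqrt{\frac{2 \Delta P}{\rho}}
Q = 0.615·0.007·√(2·(37.19·1000)/1000)·1000 = 37.13 L/s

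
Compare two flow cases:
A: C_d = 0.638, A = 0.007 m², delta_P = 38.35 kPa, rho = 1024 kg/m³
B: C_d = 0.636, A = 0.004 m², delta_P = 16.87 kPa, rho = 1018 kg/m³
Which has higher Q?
Q(A) = 38.65 L/s, Q(B) = 14.65 L/s. Answer: A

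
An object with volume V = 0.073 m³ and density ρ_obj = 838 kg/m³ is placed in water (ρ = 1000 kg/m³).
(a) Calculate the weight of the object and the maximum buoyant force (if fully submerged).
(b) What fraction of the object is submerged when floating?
(a) W=rho_obj*g*V=838*9.81*0.073=600.1 N; F_B(max)=rho*g*V=1000*9.81*0.073=716.1 N
(b) Floating fraction=rho_obj/rho=838/1000=0.838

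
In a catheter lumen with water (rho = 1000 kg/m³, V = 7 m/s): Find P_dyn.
Formula: P_{dyn} = \frac{1}{2} \rho V^2
P_dyn = 0.5·1000·7²/1000 = 24.5 kPa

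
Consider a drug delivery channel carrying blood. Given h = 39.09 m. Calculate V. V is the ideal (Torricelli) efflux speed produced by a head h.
Formula: V = \sqrt{2 g h}
V = √(2·9.81·39.09) = 27.69 m/s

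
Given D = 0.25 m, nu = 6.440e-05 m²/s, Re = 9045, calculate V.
Formula: Re = \frac{V D}{\nu}
Substituting knowns: 9045 = V·0.25/6.440e-05
Solving for V: V = 9045·6.440e-05/0.25 = 2.33 m/s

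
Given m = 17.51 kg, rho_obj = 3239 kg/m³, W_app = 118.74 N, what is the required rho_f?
Formula: W_{app} = mg\left(1 - \frac{\rho_f}{\rho_{obj}}\right)
Substituting knowns: 118.74 = 17.51·9.81·(1 − rho_f/3239)
Solving for rho_f: rho_f = 3239·(1 − 118.74/(17.51·9.81)) = 1000 kg/m³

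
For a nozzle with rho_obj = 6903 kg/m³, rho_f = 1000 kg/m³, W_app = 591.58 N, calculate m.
Formula: W_{app} = mg\left(1 - \frac{\rho_f}{\rho_{obj}}\right)
Substituting knowns: 591.58 = m·9.81·(1 − 1000/6903)
Solving for m: m = 591.58/(9.81·(1 − 1000/6903)) = 70.52 kg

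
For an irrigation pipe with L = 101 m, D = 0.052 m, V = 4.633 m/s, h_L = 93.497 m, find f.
Formula: h_L = f \frac{L}{D} \frac{V^2}{2g}
Substituting knowns: 93.497 = f·(101/0.052)·4.633²/(2·9.81)
Solving for f: f = 93.497·2·9.81/((101/0.052)·4.633²) = 0.044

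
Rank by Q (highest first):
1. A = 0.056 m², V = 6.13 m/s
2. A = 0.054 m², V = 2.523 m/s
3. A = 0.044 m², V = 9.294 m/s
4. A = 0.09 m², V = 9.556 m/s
Case 1: Q = 343.3 L/s
Case 2: Q = 136.2 L/s
Case 3: Q = 408.9 L/s
Case 4: Q = 860 L/s
Ranking (highest first): 4, 3, 1, 2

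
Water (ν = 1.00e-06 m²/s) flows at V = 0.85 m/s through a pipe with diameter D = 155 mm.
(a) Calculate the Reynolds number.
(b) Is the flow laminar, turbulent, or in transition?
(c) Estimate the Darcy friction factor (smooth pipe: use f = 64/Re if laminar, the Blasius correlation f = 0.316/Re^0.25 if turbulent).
(a) Re = V·D/ν = 0.85·0.155/1.00e-06 = 131750
(b) Flow regime: turbulent (Re > 4000)
(c) Friction factor: f = 0.316/Re^0.25 = 0.316/131750^0.25 = 0.01659 (Blasius is strictly valid for Re ≲ 1e5; used here as the smooth-pipe estimate the problem specifies)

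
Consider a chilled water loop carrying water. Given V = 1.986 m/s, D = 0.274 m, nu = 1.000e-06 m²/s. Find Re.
Formula: Re = \frac{V D}{\nu}
Re = 1.986·0.274/1.000e-06 = 544164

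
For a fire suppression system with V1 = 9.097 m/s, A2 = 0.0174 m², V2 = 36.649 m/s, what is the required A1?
Formula: V_2 = \frac{A_1 V_1}{A_2}
Substituting knowns: 36.649 = A1·9.097/0.0174
Solving for A1: A1 = 36.649·0.0174/9.097 = 0.0701 m²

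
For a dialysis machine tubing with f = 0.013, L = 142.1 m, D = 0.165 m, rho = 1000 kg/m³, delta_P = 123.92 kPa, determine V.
Formula: \Delta P = f \frac{L}{D} \frac{\rho V^2}{2}
Substituting knowns: 123.92 = 0.013·(142.1/0.165)·0.5·1000·V²/1000
Solving for V: V = √((123.92·1000)/(0.013·(142.1/0.165)·0.5·1000)) = 4.705 m/s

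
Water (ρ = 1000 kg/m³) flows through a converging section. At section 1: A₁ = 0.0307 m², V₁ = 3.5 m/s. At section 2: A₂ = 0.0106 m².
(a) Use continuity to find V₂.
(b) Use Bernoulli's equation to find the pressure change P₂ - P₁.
(a) Continuity: A₁V₁=A₂V₂ -> V₂=A₁V₁/A₂=0.0307*3.5/0.0106=10.14 m/s
(b) Bernoulli: P₂-P₁=0.5*rho*(V₁^2-V₂^2)/1000=0.5*1000*(3.5^2-10.14^2)/1000=-45.28 kPa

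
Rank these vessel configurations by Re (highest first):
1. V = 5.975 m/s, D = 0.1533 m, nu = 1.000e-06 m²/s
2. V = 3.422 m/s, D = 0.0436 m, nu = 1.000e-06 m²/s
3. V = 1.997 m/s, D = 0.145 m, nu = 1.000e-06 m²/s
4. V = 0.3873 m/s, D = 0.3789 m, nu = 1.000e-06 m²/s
Case 1: Re = 915968
Case 2: Re = 149199
Case 3: Re = 289565
Case 4: Re = 146748
Ranking (highest first): 1, 3, 2, 4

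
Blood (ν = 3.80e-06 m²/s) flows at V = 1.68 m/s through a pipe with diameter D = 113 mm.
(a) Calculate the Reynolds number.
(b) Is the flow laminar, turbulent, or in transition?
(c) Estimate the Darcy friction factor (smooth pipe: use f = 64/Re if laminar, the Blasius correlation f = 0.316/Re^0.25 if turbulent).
(a) Re = V·D/ν = 1.68·0.113/3.80e-06 = 49958
(b) Flow regime: turbulent (Re > 4000)
(c) Friction factor: f = 0.316/Re^0.25 = 0.316/49958^0.25 = 0.02114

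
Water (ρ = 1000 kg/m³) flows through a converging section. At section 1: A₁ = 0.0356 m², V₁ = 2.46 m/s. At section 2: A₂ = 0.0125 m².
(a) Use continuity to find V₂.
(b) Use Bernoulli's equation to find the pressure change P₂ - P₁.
(a) Continuity: A₁V₁=A₂V₂ -> V₂=A₁V₁/A₂=0.0356*2.46/0.0125=7.01 m/s
(b) Bernoulli: P₂-P₁=0.5*rho*(V₁^2-V₂^2)/1000=0.5*1000*(2.46^2-7.01^2)/1000=-21.54 kPa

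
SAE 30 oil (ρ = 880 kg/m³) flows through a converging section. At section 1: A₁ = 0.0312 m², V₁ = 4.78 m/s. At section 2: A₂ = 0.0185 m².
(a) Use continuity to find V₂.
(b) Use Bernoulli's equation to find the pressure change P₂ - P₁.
(a) Continuity: A₁V₁=A₂V₂ -> V₂=A₁V₁/A₂=0.0312*4.78/0.0185=8.06 m/s
(b) Bernoulli: P₂-P₁=0.5*rho*(V₁^2-V₂^2)/1000=0.5*880*(4.78^2-8.06^2)/1000=-18.53 kPa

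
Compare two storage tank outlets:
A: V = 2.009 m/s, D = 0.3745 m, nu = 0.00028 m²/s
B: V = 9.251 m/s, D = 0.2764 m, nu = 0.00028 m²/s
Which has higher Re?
Re(A) = 2687, Re(B) = 9132. Answer: B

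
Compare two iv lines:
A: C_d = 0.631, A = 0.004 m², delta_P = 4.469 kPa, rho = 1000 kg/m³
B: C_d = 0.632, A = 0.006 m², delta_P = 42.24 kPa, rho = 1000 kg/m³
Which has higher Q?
Q(A) = 7.546 L/s, Q(B) = 34.85 L/s. Answer: B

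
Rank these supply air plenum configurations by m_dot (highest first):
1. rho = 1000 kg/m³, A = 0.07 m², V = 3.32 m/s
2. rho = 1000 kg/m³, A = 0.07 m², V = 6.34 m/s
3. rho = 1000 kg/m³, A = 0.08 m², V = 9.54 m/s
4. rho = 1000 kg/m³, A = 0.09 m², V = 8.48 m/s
Case 1: m_dot = 232.4 kg/s
Case 2: m_dot = 443.8 kg/s
Case 3: m_dot = 763.2 kg/s
Case 4: m_dot = 763.2 kg/s
Ranking (highest first): 4, 3, 2, 1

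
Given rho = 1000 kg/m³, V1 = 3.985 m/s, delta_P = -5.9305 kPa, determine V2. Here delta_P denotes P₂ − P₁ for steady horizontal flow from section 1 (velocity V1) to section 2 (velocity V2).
Formula: \Delta P = \frac{1}{2} \rho (V_1^2 - V_2^2)
Substituting knowns: -5.9305 = 0.5·1000·(3.985² − V2²)/1000
Solving for V2: V2 = √(3.985² − 2·(-5.9305·1000)/1000) = 5.267 m/s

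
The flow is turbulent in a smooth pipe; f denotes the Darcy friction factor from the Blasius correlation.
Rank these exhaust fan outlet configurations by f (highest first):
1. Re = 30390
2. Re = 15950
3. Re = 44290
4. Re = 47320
Case 1: f = 0.02393
Case 2: f = 0.02812
Case 3: f = 0.02178
Case 4: f = 0.02143
Ranking (highest first): 2, 1, 3, 4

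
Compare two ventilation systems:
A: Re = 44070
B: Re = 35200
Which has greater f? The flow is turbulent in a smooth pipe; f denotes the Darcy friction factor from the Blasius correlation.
f(A) = 0.02181, f(B) = 0.02307. Answer: B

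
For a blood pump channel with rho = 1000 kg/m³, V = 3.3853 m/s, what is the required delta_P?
Formula: V = \sqrt{\frac{2 \Delta P}{\rho}}
Substituting knowns: 3.3853 = √(2·(delta_P·1000)/1000)
Solving for delta_P: delta_P = 3.3853²·1000/2/1000 = 5.73 kPa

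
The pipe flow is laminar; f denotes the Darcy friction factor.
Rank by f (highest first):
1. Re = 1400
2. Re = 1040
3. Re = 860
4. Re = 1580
Case 1: f = 0.04571
Case 2: f = 0.06154
Case 3: f = 0.07442
Case 4: f = 0.04051
Ranking (highest first): 3, 2, 1, 4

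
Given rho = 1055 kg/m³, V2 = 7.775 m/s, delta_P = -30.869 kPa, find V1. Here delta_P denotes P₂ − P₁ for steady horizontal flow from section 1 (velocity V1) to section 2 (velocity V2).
Formula: \Delta P = \frac{1}{2} \rho (V_1^2 - V_2^2)
Substituting knowns: -30.869 = 0.5·1055·(V1² − 7.775²)/1000
Solving for V1: V1 = √(7.775² + 2·(-30.869·1000)/1055) = 1.39 m/s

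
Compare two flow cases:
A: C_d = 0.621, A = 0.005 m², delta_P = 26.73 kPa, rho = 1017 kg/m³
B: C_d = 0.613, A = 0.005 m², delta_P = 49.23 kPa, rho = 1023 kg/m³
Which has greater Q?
Q(A) = 22.51 L/s, Q(B) = 30.07 L/s. Answer: B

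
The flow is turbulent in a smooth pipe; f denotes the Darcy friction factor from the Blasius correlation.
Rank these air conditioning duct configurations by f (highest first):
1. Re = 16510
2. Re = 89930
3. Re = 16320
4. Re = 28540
Case 1: f = 0.02788
Case 2: f = 0.01825
Case 3: f = 0.02796
Case 4: f = 0.02431
Ranking (highest first): 3, 1, 4, 2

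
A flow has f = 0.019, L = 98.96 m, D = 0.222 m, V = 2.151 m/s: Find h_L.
Formula: h_L = f \frac{L}{D} \frac{V^2}{2g}
h_L = 0.019·(98.96/0.222)·2.151²/(2·9.81) = 1.997 m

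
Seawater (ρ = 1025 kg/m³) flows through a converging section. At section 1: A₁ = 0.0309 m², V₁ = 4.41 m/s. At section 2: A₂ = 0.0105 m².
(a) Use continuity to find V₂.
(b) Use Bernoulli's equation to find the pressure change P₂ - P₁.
(a) Continuity: A₁V₁=A₂V₂ -> V₂=A₁V₁/A₂=0.0309*4.41/0.0105=12.98 m/s
(b) Bernoulli: P₂-P₁=0.5*rho*(V₁^2-V₂^2)/1000=0.5*1025*(4.41^2-12.98^2)/1000=-76.38 kPa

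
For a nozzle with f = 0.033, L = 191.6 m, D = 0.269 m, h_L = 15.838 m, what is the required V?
Formula: h_L = f \frac{L}{D} \frac{V^2}{2g}
Substituting knowns: 15.838 = 0.033·(191.6/0.269)·V²/(2·9.81)
Solving for V: V = √(15.838·2·9.81/(0.033·(191.6/0.269))) = 3.636 m/s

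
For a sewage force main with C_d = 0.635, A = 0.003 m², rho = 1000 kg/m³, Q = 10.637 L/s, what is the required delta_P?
Formula: Q = C_d A \sqrt{\frac{2 \Delta P}{\rho}}
Substituting knowns: 10.637 = 0.635·0.003·√(2·(delta_P·1000)/1000)·1000
Solving for delta_P: delta_P = ((10.637/1000)/(0.635·0.003))²·1000/2/1000 = 15.59 kPa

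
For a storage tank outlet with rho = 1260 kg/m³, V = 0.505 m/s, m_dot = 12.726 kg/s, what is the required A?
Formula: \dot{m} = \rho A V
Substituting knowns: 12.726 = 1260·A·0.505
Solving for A: A = 12.726/(1260·0.505) = 0.02 m²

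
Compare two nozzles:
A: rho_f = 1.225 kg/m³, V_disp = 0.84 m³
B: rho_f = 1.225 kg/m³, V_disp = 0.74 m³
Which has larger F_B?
F_B(A) = 10.09 N, F_B(B) = 8.893 N. Answer: A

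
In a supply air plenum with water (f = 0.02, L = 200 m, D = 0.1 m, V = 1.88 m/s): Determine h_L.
Formula: h_L = f \frac{L}{D} \frac{V^2}{2g}
h_L = 0.02·(200/0.1)·1.88²/(2·9.81) = 7.206 m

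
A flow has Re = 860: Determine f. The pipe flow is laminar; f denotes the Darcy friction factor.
Formula: f = \frac{64}{Re}
f = 64/860 = 0.07442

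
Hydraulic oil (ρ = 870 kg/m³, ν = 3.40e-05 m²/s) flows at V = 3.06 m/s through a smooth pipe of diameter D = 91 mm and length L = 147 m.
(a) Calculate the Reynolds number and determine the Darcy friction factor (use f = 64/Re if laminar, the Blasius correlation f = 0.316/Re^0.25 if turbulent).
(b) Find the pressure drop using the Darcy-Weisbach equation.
(a) Re = V·D/ν = 3.06·0.091/3.40e-05 = 8190 → turbulent (Re > 4000); f = 0.316/Re^0.25 = 0.316/8190^0.25 = 0.033217
(b) Darcy-Weisbach: ΔP = f·(L/D)·½ρV²/1000 = 0.033217·(147/0.091)·½·870·3.06²/1000 = 218.6 kPa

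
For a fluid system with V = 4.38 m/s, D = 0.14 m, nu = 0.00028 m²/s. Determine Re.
Formula: Re = \frac{V D}{\nu}
Re = 4.38·0.14/0.00028 = 2190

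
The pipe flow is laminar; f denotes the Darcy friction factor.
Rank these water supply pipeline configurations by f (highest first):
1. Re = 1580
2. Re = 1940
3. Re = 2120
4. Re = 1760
Case 1: f = 0.04051
Case 2: f = 0.03299
Case 3: f = 0.03019
Case 4: f = 0.03636
Ranking (highest first): 1, 4, 2, 3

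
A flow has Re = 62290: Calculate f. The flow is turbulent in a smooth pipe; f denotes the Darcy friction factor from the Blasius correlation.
Formula: f = \frac{0.316}{Re^{0.25}}
f = 0.316/62290^0.25 = 0.02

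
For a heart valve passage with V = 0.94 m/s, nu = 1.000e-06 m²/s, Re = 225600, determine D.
Formula: Re = \frac{V D}{\nu}
Substituting knowns: 225600 = 0.94·D/1.000e-06
Solving for D: D = 225600·1.000e-06/0.94 = 0.24 m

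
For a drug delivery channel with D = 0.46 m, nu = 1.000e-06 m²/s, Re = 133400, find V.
Formula: Re = \frac{V D}{\nu}
Substituting knowns: 133400 = V·0.46/1.000e-06
Solving for V: V = 133400·1.000e-06/0.46 = 0.29 m/s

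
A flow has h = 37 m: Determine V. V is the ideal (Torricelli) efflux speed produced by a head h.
Formula: V = \sqrt{2 g h}
V = √(2·9.81·37) = 26.94 m/s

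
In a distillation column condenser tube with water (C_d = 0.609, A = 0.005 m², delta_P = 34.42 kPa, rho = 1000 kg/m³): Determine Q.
Formula: Q = C_d A \sqrt{\frac{2 \Delta P}{\rho}}
Q = 0.609·0.005·√(2·(34.42·1000)/1000)·1000 = 25.26 L/s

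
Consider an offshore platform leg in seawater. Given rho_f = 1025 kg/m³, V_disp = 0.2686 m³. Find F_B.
Formula: F_B = \rho_f g V_{disp}
F_B = 1025·9.81·0.2686 = 2701 N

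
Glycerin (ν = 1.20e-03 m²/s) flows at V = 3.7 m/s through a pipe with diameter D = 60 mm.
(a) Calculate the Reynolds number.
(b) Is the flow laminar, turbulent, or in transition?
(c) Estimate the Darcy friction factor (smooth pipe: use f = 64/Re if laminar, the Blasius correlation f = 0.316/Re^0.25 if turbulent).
(a) Re = V·D/ν = 3.7·0.06/1.20e-03 = 185
(b) Flow regime: laminar (Re < 2300)
(c) Friction factor: f = 64/Re = 64/185 = 0.3459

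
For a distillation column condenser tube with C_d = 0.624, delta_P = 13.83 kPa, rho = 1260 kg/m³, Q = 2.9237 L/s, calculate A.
Formula: Q = C_d A \sqrt{\frac{2 \Delta P}{\rho}}
Substituting knowns: 2.9237 = 0.624·A·√(2·(13.83·1000)/1260)·1000
Solving for A: A = (2.9237/1000)/(0.624·√(2·(13.83·1000)/1260)) = 0.001 m²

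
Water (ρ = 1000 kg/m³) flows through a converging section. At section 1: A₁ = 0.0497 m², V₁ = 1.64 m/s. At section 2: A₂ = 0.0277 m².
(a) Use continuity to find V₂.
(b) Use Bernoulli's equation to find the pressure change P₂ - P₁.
(a) Continuity: A₁V₁=A₂V₂ -> V₂=A₁V₁/A₂=0.0497*1.64/0.0277=2.94 m/s
(b) Bernoulli: P₂-P₁=0.5*rho*(V₁^2-V₂^2)/1000=0.5*1000*(1.64^2-2.94^2)/1000=-2.977 kPa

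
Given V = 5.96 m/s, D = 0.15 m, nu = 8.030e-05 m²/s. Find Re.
Formula: Re = \frac{V D}{\nu}
Re = 5.96·0.15/8.030e-05 = 11133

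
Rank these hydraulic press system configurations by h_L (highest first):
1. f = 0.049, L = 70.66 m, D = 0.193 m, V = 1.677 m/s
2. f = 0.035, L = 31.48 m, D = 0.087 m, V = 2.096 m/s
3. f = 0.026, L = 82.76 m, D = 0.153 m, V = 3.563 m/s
Case 1: h_L = 2.571 m
Case 2: h_L = 2.836 m
Case 3: h_L = 9.1 m
Ranking (highest first): 3, 2, 1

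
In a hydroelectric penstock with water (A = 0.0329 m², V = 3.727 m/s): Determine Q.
Formula: Q = A V
Q = 0.0329·3.727·1000 = 122.6 L/s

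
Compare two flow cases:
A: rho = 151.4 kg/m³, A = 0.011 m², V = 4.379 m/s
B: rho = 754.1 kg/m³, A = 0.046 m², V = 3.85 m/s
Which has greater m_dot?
m_dot(A) = 7.293 kg/s, m_dot(B) = 133.6 kg/s. Answer: B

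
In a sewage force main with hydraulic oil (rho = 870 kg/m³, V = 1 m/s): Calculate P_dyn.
Formula: P_{dyn} = \frac{1}{2} \rho V^2
P_dyn = 0.5·870·1²/1000 = 0.435 kPa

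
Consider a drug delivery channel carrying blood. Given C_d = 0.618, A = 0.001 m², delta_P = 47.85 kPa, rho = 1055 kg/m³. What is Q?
Formula: Q = C_d A \sqrt{\frac{2 \Delta P}{\rho}}
Q = 0.618·0.001·√(2·(47.85·1000)/1055)·1000 = 5.886 L/s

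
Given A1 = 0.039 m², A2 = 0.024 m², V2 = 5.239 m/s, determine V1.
Formula: V_2 = \frac{A_1 V_1}{A_2}
Substituting knowns: 5.239 = 0.039·V1/0.024
Solving for V1: V1 = 5.239·0.024/0.039 = 3.224 m/s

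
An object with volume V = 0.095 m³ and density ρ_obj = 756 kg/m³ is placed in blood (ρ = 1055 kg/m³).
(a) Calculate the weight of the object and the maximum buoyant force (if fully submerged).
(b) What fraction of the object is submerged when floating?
(a) W=rho_obj*g*V=756*9.81*0.095=704.6 N; F_B(max)=rho*g*V=1055*9.81*0.095=983.2 N
(b) Floating fraction=rho_obj/rho=756/1055=0.717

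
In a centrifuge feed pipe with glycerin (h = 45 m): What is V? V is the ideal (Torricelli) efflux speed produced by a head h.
Formula: V = \sqrt{2 g h}
V = √(2·9.81·45) = 29.71 m/s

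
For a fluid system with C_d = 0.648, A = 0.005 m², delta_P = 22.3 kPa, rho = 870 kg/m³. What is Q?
Formula: Q = C_d A \sqrt{\frac{2 \Delta P}{\rho}}
Q = 0.648·0.005·√(2·(22.3·1000)/870)·1000 = 23.2 L/s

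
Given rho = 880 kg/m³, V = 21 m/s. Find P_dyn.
Formula: P_{dyn} = \frac{1}{2} \rho V^2
P_dyn = 0.5·880·21²/1000 = 194 kPa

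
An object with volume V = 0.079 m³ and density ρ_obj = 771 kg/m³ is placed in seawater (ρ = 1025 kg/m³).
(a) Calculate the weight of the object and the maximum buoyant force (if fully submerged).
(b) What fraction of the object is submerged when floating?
(a) W=rho_obj*g*V=771*9.81*0.079=597.5 N; F_B(max)=rho*g*V=1025*9.81*0.079=794.4 N
(b) Floating fraction=rho_obj/rho=771/1025=0.752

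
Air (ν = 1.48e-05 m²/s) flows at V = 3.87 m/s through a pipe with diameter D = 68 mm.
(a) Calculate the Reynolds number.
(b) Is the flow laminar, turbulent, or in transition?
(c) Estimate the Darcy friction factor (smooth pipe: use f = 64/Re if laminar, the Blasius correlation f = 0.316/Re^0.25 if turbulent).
(a) Re = V·D/ν = 3.87·0.068/1.48e-05 = 17781
(b) Flow regime: turbulent (Re > 4000)
(c) Friction factor: f = 0.316/Re^0.25 = 0.316/17781^0.25 = 0.02737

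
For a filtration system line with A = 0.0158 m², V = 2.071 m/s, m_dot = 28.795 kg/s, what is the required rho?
Formula: \dot{m} = \rho A V
Substituting knowns: 28.795 = rho·0.0158·2.071
Solving for rho: rho = 28.795/(0.0158·2.071) = 880 kg/m³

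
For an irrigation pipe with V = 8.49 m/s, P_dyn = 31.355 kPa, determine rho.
Formula: P_{dyn} = \frac{1}{2} \rho V^2
Substituting knowns: 31.355 = 0.5·rho·8.49²/1000
Solving for rho: rho = 2·(31.355·1000)/8.49² = 870 kg/m³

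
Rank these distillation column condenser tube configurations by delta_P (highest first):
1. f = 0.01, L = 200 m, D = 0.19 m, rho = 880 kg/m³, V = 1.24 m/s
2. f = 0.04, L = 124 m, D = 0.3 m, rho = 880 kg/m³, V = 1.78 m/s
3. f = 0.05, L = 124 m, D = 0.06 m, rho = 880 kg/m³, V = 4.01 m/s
Case 1: delta_P = 7.122 kPa
Case 2: delta_P = 23.05 kPa
Case 3: delta_P = 731.1 kPa
Ranking (highest first): 3, 2, 1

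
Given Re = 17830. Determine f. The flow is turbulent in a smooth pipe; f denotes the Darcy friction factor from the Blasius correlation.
Formula: f = \frac{0.316}{Re^{0.25}}
f = 0.316/17830^0.25 = 0.02735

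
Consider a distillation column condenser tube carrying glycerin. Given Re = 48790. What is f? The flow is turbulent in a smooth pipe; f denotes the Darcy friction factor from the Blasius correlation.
Formula: f = \frac{0.316}{Re^{0.25}}
f = 0.316/48790^0.25 = 0.02126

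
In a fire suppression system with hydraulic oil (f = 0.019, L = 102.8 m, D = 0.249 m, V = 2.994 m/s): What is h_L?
Formula: h_L = f \frac{L}{D} \frac{V^2}{2g}
h_L = 0.019·(102.8/0.249)·2.994²/(2·9.81) = 3.584 m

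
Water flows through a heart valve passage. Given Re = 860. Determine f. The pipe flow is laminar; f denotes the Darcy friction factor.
Formula: f = \frac{64}{Re}
f = 64/860 = 0.07442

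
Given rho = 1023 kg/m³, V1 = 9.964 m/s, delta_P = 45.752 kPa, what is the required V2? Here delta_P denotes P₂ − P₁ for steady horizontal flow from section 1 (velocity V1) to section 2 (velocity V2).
Formula: \Delta P = \frac{1}{2} \rho (V_1^2 - V_2^2)
Substituting knowns: 45.752 = 0.5·1023·(9.964² − V2²)/1000
Solving for V2: V2 = √(9.964² − 2·(45.752·1000)/1023) = 3.136 m/s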